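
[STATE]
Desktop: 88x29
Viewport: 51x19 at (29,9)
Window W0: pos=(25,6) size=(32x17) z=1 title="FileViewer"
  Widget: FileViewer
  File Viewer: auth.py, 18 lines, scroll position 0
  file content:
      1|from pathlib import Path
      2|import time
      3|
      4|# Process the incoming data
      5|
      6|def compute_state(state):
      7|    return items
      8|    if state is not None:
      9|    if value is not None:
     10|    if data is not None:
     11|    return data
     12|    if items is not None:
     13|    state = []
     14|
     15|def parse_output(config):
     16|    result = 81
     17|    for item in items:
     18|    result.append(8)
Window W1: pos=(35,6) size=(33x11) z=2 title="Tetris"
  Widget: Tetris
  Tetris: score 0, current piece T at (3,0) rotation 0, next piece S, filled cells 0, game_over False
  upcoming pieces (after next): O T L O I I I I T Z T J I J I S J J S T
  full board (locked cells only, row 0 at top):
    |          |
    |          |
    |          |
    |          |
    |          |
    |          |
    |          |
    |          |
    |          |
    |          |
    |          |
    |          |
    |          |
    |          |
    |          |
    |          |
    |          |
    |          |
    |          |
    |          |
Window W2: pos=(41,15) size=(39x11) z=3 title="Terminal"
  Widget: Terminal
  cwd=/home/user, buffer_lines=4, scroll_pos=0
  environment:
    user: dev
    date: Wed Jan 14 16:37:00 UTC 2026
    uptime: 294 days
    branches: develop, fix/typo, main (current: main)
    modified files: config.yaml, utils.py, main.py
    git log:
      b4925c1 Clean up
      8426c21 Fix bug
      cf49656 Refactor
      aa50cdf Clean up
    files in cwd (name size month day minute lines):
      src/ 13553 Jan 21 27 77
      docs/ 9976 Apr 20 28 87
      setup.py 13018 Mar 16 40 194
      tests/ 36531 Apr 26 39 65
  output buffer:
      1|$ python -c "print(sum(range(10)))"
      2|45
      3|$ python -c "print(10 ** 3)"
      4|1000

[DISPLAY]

m path┃          │Next:               ┃            
ort ti┃          │ ░░                 ┃            
      ┃          │░░                  ┃            
rocess┃          │                    ┃            
      ┃          │                    ┃            
 compu┃          │                    ┃            
 retur┃     ┏━━━━━━━━━━━━━━━━━━━━━━━━━━━━━━━━━━━━━┓
 if st┗━━━━━┃ Terminal                            ┃
 if value is┠─────────────────────────────────────┨
 if data is ┃$ python -c "print(sum(range(10)))"  ┃
 return data┃45                                   ┃
 if items is┃$ python -c "print(10 ** 3)"         ┃
 state = [] ┃1000                                 ┃
━━━━━━━━━━━━┃$ █                                  ┃
            ┃                                     ┃
            ┃                                     ┃
            ┗━━━━━━━━━━━━━━━━━━━━━━━━━━━━━━━━━━━━━┛
                                                   
                                                   


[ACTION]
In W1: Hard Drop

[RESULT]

m path┃          │Next:               ┃            
ort ti┃          │▓▓                  ┃            
      ┃          │▓▓                  ┃            
rocess┃          │                    ┃            
      ┃          │                    ┃            
 compu┃    ▒     │                    ┃            
 retur┃   ▒▒┏━━━━━━━━━━━━━━━━━━━━━━━━━━━━━━━━━━━━━┓
 if st┗━━━━━┃ Terminal                            ┃
 if value is┠─────────────────────────────────────┨
 if data is ┃$ python -c "print(sum(range(10)))"  ┃
 return data┃45                                   ┃
 if items is┃$ python -c "print(10 ** 3)"         ┃
 state = [] ┃1000                                 ┃
━━━━━━━━━━━━┃$ █                                  ┃
            ┃                                     ┃
            ┃                                     ┃
            ┗━━━━━━━━━━━━━━━━━━━━━━━━━━━━━━━━━━━━━┛
                                                   
                                                   


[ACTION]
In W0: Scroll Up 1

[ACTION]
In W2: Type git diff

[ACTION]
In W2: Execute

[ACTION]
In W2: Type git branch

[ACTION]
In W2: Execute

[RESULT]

m path┃          │Next:               ┃            
ort ti┃          │▓▓                  ┃            
      ┃          │▓▓                  ┃            
rocess┃          │                    ┃            
      ┃          │                    ┃            
 compu┃    ▒     │                    ┃            
 retur┃   ▒▒┏━━━━━━━━━━━━━━━━━━━━━━━━━━━━━━━━━━━━━┓
 if st┗━━━━━┃ Terminal                            ┃
 if value is┠─────────────────────────────────────┨
 if data is ┃+# updated                           ┃
 return data┃ import sys                          ┃
 if items is┃$ git branch                         ┃
 state = [] ┃  develop                            ┃
━━━━━━━━━━━━┃  fix/typo                           ┃
            ┃* main                               ┃
            ┃$ █                                  ┃
            ┗━━━━━━━━━━━━━━━━━━━━━━━━━━━━━━━━━━━━━┛
                                                   
                                                   


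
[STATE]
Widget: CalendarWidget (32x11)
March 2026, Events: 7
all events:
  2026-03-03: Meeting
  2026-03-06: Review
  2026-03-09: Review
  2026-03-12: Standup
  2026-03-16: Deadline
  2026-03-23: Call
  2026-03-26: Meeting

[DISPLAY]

           March 2026           
Mo Tu We Th Fr Sa Su            
                   1            
 2  3*  4  5  6*  7  8          
 9* 10 11 12* 13 14 15          
16* 17 18 19 20 21 22           
23* 24 25 26* 27 28 29          
30 31                           
                                
                                
                                


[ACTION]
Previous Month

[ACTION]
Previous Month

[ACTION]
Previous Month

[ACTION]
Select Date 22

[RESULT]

         December 2025          
Mo Tu We Th Fr Sa Su            
 1  2  3  4  5  6  7            
 8  9 10 11 12 13 14            
15 16 17 18 19 20 21            
[22] 23 24 25 26 27 28          
29 30 31                        
                                
                                
                                
                                


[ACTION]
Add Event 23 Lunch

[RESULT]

         December 2025          
Mo Tu We Th Fr Sa Su            
 1  2  3  4  5  6  7            
 8  9 10 11 12 13 14            
15 16 17 18 19 20 21            
[22] 23* 24 25 26 27 28         
29 30 31                        
                                
                                
                                
                                


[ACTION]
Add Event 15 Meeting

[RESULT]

         December 2025          
Mo Tu We Th Fr Sa Su            
 1  2  3  4  5  6  7            
 8  9 10 11 12 13 14            
15* 16 17 18 19 20 21           
[22] 23* 24 25 26 27 28         
29 30 31                        
                                
                                
                                
                                


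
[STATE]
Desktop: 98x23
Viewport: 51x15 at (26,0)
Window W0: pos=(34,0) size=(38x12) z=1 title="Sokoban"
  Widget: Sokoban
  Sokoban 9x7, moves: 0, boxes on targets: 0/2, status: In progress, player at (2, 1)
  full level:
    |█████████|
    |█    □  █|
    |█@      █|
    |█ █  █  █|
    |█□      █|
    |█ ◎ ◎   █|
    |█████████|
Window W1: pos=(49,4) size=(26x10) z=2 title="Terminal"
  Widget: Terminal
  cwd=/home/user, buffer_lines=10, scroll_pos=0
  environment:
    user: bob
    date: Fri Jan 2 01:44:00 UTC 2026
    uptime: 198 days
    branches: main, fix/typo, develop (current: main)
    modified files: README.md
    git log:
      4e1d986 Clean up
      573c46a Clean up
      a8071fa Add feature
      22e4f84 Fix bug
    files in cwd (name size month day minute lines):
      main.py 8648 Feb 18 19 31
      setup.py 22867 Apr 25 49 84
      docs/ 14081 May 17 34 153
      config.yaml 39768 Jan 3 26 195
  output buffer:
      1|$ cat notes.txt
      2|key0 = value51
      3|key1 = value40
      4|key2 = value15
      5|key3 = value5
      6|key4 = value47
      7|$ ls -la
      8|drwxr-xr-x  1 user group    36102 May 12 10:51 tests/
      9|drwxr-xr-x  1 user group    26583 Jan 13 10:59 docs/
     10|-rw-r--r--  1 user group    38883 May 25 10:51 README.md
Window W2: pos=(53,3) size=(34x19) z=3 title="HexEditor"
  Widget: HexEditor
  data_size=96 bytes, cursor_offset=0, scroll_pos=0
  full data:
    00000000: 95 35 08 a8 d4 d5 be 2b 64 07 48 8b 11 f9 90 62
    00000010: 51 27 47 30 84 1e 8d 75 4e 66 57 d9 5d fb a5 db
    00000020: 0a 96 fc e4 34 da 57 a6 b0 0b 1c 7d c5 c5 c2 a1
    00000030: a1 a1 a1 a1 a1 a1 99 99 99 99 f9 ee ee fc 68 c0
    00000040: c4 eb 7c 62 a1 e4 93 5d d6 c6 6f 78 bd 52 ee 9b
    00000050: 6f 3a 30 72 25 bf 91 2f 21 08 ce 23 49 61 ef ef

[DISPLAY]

        ┏━━━━━━━━━━━━━━━━━━━━━━━━━━━━━━━━━━━━┓     
        ┃ Sokoban                            ┃     
        ┠────────────────────────────────────┨     
        ┃█████████         ┏━━━━━━━━━━━━━━━━━━━━━━━
        ┃█    □  █     ┏━━━┃ HexEditor             
        ┃█@      █     ┃ Te┠───────────────────────
        ┃█ █  █  █     ┠───┃00000000  95 35 08 a8 d
        ┃█□      █     ┃$ c┃00000010  51 27 47 30 8
        ┃█ ◎ ◎   █     ┃key┃00000020  0a 96 fc e4 3
        ┃█████████     ┃key┃00000030  a1 a1 a1 a1 a
        ┃Moves: 0  0/2 ┃key┃00000040  c4 eb 7c 62 a
        ┗━━━━━━━━━━━━━━┃key┃00000050  6f 3a 30 72 2
                       ┃key┃                       
                       ┗━━━┃                       
                           ┃                       


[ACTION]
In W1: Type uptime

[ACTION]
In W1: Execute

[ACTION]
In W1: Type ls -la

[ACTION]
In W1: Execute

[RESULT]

        ┏━━━━━━━━━━━━━━━━━━━━━━━━━━━━━━━━━━━━┓     
        ┃ Sokoban                            ┃     
        ┠────────────────────────────────────┨     
        ┃█████████         ┏━━━━━━━━━━━━━━━━━━━━━━━
        ┃█    □  █     ┏━━━┃ HexEditor             
        ┃█@      █     ┃ Te┠───────────────────────
        ┃█ █  █  █     ┠───┃00000000  95 35 08 a8 d
        ┃█□      █     ┃$ l┃00000010  51 27 47 30 8
        ┃█ ◎ ◎   █     ┃-rw┃00000020  0a 96 fc e4 3
        ┃█████████     ┃-rw┃00000030  a1 a1 a1 a1 a
        ┃Moves: 0  0/2 ┃drw┃00000040  c4 eb 7c 62 a
        ┗━━━━━━━━━━━━━━┃-rw┃00000050  6f 3a 30 72 2
                       ┃$ █┃                       
                       ┗━━━┃                       
                           ┃                       


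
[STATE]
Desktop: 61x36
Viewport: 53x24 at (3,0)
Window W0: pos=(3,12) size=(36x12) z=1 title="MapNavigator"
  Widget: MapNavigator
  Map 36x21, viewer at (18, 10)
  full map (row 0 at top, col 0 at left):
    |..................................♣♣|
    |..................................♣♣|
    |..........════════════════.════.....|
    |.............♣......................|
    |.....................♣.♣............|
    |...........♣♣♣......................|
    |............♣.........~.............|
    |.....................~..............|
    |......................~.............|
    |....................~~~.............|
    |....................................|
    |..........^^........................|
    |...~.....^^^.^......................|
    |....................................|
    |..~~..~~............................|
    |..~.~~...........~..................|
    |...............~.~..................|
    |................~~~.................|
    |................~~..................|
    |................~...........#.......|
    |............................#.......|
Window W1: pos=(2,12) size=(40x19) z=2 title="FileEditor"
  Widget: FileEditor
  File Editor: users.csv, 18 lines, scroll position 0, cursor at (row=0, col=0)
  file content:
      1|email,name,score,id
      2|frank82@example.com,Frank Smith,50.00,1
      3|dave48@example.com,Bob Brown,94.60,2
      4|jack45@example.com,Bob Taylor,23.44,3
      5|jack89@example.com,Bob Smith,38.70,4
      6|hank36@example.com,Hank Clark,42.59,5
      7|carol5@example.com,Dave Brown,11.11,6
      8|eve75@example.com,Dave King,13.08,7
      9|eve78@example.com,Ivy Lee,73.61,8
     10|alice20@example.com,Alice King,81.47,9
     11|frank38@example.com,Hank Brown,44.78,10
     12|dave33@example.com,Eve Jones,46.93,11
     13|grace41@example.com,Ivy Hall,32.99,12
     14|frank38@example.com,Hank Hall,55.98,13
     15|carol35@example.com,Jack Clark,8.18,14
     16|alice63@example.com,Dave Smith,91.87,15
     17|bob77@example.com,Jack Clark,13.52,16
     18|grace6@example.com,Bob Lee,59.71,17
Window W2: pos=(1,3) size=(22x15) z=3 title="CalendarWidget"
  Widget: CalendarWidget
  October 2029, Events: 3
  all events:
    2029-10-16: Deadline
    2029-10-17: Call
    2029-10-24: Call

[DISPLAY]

                                                     
                                                     
                                                     
━━━━━━━━━━━━━━━━━━━┓                                 
CalendarWidget     ┃                                 
───────────────────┨                                 
   October 2029    ┃                                 
o Tu We Th Fr Sa Su┃                                 
1  2  3  4  5  6  7┃                                 
8  9 10 11 12 13 14┃                                 
5 16* 17* 18 19 20 ┃                                 
2 23 24* 25 26 27 2┃                                 
9 30 31            ┃━━━━━━━━━━━━━━━━━━┓              
                   ┃                  ┃              
                   ┃──────────────────┨              
                   ┃                 ▲┃              
                   ┃Frank Smith,50.00█┃              
━━━━━━━━━━━━━━━━━━━┛ob Brown,94.60,2 ░┃              
jack45@example.com,Bob Taylor,23.44,3░┃              
jack89@example.com,Bob Smith,38.70,4 ░┃              
hank36@example.com,Hank Clark,42.59,5░┃              
carol5@example.com,Dave Brown,11.11,6░┃              
eve75@example.com,Dave King,13.08,7  ░┃              
eve78@example.com,Ivy Lee,73.61,8    ░┃              


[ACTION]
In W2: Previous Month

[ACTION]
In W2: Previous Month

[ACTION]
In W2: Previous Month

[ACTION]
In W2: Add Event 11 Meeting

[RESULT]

                                                     
                                                     
                                                     
━━━━━━━━━━━━━━━━━━━┓                                 
CalendarWidget     ┃                                 
───────────────────┨                                 
    July 2029      ┃                                 
o Tu We Th Fr Sa Su┃                                 
                  1┃                                 
2  3  4  5  6  7  8┃                                 
9 10 11* 12 13 14 1┃                                 
6 17 18 19 20 21 22┃                                 
3 24 25 26 27 28 29┃━━━━━━━━━━━━━━━━━━┓              
0 31               ┃                  ┃              
                   ┃──────────────────┨              
                   ┃                 ▲┃              
                   ┃Frank Smith,50.00█┃              
━━━━━━━━━━━━━━━━━━━┛ob Brown,94.60,2 ░┃              
jack45@example.com,Bob Taylor,23.44,3░┃              
jack89@example.com,Bob Smith,38.70,4 ░┃              
hank36@example.com,Hank Clark,42.59,5░┃              
carol5@example.com,Dave Brown,11.11,6░┃              
eve75@example.com,Dave King,13.08,7  ░┃              
eve78@example.com,Ivy Lee,73.61,8    ░┃              


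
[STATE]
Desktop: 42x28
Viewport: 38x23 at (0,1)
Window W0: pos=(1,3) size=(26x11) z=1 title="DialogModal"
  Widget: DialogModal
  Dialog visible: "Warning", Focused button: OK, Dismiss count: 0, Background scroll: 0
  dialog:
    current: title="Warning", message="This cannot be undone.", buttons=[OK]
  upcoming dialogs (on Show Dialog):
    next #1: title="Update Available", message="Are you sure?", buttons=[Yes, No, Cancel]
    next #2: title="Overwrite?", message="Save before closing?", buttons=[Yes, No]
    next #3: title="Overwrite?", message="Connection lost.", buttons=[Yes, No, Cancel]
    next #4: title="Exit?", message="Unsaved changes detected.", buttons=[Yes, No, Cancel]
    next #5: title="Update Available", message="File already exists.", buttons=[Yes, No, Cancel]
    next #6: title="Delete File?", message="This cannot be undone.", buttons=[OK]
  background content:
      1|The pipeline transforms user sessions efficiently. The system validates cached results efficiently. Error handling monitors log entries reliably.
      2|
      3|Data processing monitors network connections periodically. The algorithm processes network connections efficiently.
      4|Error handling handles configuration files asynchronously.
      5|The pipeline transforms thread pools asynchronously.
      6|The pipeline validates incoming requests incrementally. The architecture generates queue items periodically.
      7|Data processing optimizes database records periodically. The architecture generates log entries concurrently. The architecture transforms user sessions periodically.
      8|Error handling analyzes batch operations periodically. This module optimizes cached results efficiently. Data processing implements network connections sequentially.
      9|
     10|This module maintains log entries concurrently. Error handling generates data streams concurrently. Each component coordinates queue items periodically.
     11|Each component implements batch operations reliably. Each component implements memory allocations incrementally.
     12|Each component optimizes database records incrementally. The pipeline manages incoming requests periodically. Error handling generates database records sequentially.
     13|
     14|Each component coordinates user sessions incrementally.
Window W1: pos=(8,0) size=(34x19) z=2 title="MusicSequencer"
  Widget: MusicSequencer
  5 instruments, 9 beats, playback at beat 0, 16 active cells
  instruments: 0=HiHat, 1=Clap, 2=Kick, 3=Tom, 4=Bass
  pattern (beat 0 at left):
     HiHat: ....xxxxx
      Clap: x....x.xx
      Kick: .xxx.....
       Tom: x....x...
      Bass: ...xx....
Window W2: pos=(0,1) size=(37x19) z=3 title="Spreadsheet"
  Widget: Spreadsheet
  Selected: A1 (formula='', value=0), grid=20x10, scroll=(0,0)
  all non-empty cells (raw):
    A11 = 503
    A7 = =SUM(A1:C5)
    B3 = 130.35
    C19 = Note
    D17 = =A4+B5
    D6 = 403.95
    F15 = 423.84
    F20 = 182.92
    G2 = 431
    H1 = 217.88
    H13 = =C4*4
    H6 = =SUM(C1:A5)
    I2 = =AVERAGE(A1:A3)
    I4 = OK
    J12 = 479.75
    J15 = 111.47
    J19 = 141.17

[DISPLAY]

┏━━━━━━━━━━━━━━━━━━━━━━━━━━━━━━━━━━━┓ 
┃ Spreadsheet                       ┃─
┠───────────────────────────────────┨ 
┃A1:                                ┃ 
┃       A       B       C       D   ┃ 
┃-----------------------------------┃ 
┃  1      [0]       0       0       ┃ 
┃  2        0       0       0       ┃ 
┃  3        0  130.35       0       ┃ 
┃  4        0       0       0       ┃ 
┃  5        0       0       0       ┃ 
┃  6        0       0       0  403.9┃ 
┃  7   130.35       0       0       ┃ 
┃  8        0       0       0       ┃ 
┃  9        0       0       0       ┃ 
┃ 10        0       0       0       ┃ 
┃ 11      503       0       0       ┃ 
┃ 12        0       0       0       ┃━
┗━━━━━━━━━━━━━━━━━━━━━━━━━━━━━━━━━━━┛ 
                                      
                                      
                                      
                                      


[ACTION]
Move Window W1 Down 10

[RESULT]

┏━━━━━━━━━━━━━━━━━━━━━━━━━━━━━━━━━━━┓ 
┃ Spreadsheet                       ┃ 
┠───────────────────────────────────┨ 
┃A1:                                ┃ 
┃       A       B       C       D   ┃ 
┃-----------------------------------┃ 
┃  1      [0]       0       0       ┃ 
┃  2        0       0       0       ┃ 
┃  3        0  130.35       0       ┃━
┃  4        0       0       0       ┃ 
┃  5        0       0       0       ┃─
┃  6        0       0       0  403.9┃ 
┃  7   130.35       0       0       ┃ 
┃  8        0       0       0       ┃ 
┃  9        0       0       0       ┃ 
┃ 10        0       0       0       ┃ 
┃ 11      503       0       0       ┃ 
┃ 12        0       0       0       ┃ 
┗━━━━━━━━━━━━━━━━━━━━━━━━━━━━━━━━━━━┛ 
        ┃                             
        ┃                             
        ┃                             
        ┃                             


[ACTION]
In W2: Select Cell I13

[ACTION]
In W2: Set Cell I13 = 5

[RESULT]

┏━━━━━━━━━━━━━━━━━━━━━━━━━━━━━━━━━━━┓ 
┃ Spreadsheet                       ┃ 
┠───────────────────────────────────┨ 
┃I13: 5                             ┃ 
┃       A       B       C       D   ┃ 
┃-----------------------------------┃ 
┃  1        0       0       0       ┃ 
┃  2        0       0       0       ┃ 
┃  3        0  130.35       0       ┃━
┃  4        0       0       0       ┃ 
┃  5        0       0       0       ┃─
┃  6        0       0       0  403.9┃ 
┃  7   130.35       0       0       ┃ 
┃  8        0       0       0       ┃ 
┃  9        0       0       0       ┃ 
┃ 10        0       0       0       ┃ 
┃ 11      503       0       0       ┃ 
┃ 12        0       0       0       ┃ 
┗━━━━━━━━━━━━━━━━━━━━━━━━━━━━━━━━━━━┛ 
        ┃                             
        ┃                             
        ┃                             
        ┃                             


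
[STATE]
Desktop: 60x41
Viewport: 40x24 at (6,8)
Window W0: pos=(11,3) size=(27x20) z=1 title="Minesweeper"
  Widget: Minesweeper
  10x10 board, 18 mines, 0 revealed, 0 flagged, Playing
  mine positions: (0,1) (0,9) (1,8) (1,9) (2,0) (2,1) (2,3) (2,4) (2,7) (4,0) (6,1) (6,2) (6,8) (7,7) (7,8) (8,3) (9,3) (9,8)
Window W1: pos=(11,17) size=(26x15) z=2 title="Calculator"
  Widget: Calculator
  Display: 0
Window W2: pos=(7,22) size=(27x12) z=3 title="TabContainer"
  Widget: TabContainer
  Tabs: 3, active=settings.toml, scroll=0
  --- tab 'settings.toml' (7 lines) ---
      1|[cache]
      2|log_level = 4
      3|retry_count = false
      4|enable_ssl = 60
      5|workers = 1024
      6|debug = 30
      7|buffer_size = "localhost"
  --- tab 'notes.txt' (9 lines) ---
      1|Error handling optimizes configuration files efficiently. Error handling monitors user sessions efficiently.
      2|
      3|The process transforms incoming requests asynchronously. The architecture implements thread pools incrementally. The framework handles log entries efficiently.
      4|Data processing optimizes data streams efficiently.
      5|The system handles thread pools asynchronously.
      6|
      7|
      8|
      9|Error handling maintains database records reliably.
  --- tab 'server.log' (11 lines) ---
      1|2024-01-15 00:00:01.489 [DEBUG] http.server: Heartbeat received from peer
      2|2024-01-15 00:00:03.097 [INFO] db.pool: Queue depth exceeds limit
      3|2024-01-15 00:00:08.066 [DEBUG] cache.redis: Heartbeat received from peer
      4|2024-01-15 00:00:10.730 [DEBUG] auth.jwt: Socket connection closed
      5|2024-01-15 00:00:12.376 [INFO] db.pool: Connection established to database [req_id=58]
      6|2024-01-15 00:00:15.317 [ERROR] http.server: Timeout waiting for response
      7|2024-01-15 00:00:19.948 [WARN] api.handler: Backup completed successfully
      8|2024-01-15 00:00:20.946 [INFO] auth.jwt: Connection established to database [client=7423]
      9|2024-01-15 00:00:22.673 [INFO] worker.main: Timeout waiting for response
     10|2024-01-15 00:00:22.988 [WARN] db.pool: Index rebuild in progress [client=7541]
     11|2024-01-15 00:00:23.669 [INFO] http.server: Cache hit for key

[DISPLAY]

     ┃■■■■■■■■■■               ┃        
     ┃■■■■■■■■■■               ┃        
     ┃■■■■■■■■■■               ┃        
     ┃■■■■■■■■■■               ┃        
     ┃■■■■■■■■■■               ┃        
     ┃■■■■■■■■■■               ┃        
     ┃■■■■■■■■■■               ┃        
     ┃■■■■■■■■■■               ┃        
     ┃                         ┃        
     ┏━━━━━━━━━━━━━━━━━━━━━━━━┓┃        
     ┃ Calculator             ┃┃        
     ┠────────────────────────┨┃        
     ┃                       0┃┃        
     ┃┌───┬───┬───┬───┐       ┃┃        
 ┏━━━━━━━━━━━━━━━━━━━━━━━━━┓  ┃┛        
 ┃ TabContainer            ┃  ┃         
 ┠─────────────────────────┨  ┃         
 ┃[settings.toml]│ notes.tx┃  ┃         
 ┃─────────────────────────┃  ┃         
 ┃[cache]                  ┃  ┃         
 ┃log_level = 4            ┃  ┃         
 ┃retry_count = false      ┃  ┃         
 ┃enable_ssl = 60          ┃  ┃         
 ┃workers = 1024           ┃━━┛         


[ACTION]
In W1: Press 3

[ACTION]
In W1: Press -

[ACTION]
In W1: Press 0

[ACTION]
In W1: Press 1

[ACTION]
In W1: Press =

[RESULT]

     ┃■■■■■■■■■■               ┃        
     ┃■■■■■■■■■■               ┃        
     ┃■■■■■■■■■■               ┃        
     ┃■■■■■■■■■■               ┃        
     ┃■■■■■■■■■■               ┃        
     ┃■■■■■■■■■■               ┃        
     ┃■■■■■■■■■■               ┃        
     ┃■■■■■■■■■■               ┃        
     ┃                         ┃        
     ┏━━━━━━━━━━━━━━━━━━━━━━━━┓┃        
     ┃ Calculator             ┃┃        
     ┠────────────────────────┨┃        
     ┃                       2┃┃        
     ┃┌───┬───┬───┬───┐       ┃┃        
 ┏━━━━━━━━━━━━━━━━━━━━━━━━━┓  ┃┛        
 ┃ TabContainer            ┃  ┃         
 ┠─────────────────────────┨  ┃         
 ┃[settings.toml]│ notes.tx┃  ┃         
 ┃─────────────────────────┃  ┃         
 ┃[cache]                  ┃  ┃         
 ┃log_level = 4            ┃  ┃         
 ┃retry_count = false      ┃  ┃         
 ┃enable_ssl = 60          ┃  ┃         
 ┃workers = 1024           ┃━━┛         


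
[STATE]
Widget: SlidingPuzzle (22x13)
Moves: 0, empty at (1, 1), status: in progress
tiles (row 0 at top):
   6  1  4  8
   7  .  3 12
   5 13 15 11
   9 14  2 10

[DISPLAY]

┌────┬────┬────┬────┐ 
│  6 │  1 │  4 │  8 │ 
├────┼────┼────┼────┤ 
│  7 │    │  3 │ 12 │ 
├────┼────┼────┼────┤ 
│  5 │ 13 │ 15 │ 11 │ 
├────┼────┼────┼────┤ 
│  9 │ 14 │  2 │ 10 │ 
└────┴────┴────┴────┘ 
Moves: 0              
                      
                      
                      


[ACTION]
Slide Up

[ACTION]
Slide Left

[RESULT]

┌────┬────┬────┬────┐ 
│  6 │  1 │  4 │  8 │ 
├────┼────┼────┼────┤ 
│  7 │ 13 │  3 │ 12 │ 
├────┼────┼────┼────┤ 
│  5 │ 15 │    │ 11 │ 
├────┼────┼────┼────┤ 
│  9 │ 14 │  2 │ 10 │ 
└────┴────┴────┴────┘ 
Moves: 2              
                      
                      
                      


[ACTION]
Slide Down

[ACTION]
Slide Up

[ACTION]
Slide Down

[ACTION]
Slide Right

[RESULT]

┌────┬────┬────┬────┐ 
│  6 │  1 │  4 │  8 │ 
├────┼────┼────┼────┤ 
│  7 │    │ 13 │ 12 │ 
├────┼────┼────┼────┤ 
│  5 │ 15 │  3 │ 11 │ 
├────┼────┼────┼────┤ 
│  9 │ 14 │  2 │ 10 │ 
└────┴────┴────┴────┘ 
Moves: 6              
                      
                      
                      


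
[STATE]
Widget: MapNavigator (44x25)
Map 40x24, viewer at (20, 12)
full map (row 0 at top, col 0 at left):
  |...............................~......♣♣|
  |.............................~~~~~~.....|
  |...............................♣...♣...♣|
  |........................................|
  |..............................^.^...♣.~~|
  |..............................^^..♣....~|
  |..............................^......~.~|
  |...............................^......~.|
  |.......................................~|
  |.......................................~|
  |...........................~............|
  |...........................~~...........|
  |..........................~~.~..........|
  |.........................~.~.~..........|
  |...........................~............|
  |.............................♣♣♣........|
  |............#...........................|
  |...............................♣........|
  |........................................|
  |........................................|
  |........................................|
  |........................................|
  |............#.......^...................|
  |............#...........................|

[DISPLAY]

  ...............................~......♣♣  
  .............................~~~~~~.....  
  ...............................♣...♣...♣  
  ........................................  
  ..............................^.^...♣.~~  
  ..............................^^..♣....~  
  ..............................^......~.~  
  ...............................^......~.  
  .......................................~  
  .......................................~  
  ...........................~............  
  ...........................~~...........  
  ....................@.....~~.~..........  
  .........................~.~.~..........  
  ...........................~............  
  .............................♣♣♣........  
  ............#...........................  
  ...............................♣........  
  ........................................  
  ........................................  
  ........................................  
  ........................................  
  ............#.......^...................  
  ............#...........................  
                                            


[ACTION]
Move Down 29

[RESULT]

  ...........................~~...........  
  ..........................~~.~..........  
  .........................~.~.~..........  
  ...........................~............  
  .............................♣♣♣........  
  ............#...........................  
  ...............................♣........  
  ........................................  
  ........................................  
  ........................................  
  ........................................  
  ............#.......^...................  
  ............#.......@...................  
                                            
                                            
                                            
                                            
                                            
                                            
                                            
                                            
                                            
                                            
                                            
                                            


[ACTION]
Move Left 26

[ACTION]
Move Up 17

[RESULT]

                                            
                                            
                                            
                                            
                                            
                                            
                      ......................
                      ......................
                      ......................
                      ......................
                      ......................
                      ......................
                      @.....................
                      ......................
                      ......................
                      ......................
                      ......................
                      ......................
                      ......................
                      ......................
                      ......................
                      ......................
                      ............#.........
                      ......................
                      ......................


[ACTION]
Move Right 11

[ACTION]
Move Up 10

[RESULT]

                                            
                                            
                                            
                                            
                                            
                                            
                                            
                                            
                                            
                                            
                                            
                                            
           ...........@...................~.
           .............................~~~~
           ...............................♣.
           .................................
           ..............................^.^
           ..............................^^.
           ..............................^..
           ...............................^.
           .................................
           .................................
           ...........................~.....
           ...........................~~....
           ..........................~~.~...


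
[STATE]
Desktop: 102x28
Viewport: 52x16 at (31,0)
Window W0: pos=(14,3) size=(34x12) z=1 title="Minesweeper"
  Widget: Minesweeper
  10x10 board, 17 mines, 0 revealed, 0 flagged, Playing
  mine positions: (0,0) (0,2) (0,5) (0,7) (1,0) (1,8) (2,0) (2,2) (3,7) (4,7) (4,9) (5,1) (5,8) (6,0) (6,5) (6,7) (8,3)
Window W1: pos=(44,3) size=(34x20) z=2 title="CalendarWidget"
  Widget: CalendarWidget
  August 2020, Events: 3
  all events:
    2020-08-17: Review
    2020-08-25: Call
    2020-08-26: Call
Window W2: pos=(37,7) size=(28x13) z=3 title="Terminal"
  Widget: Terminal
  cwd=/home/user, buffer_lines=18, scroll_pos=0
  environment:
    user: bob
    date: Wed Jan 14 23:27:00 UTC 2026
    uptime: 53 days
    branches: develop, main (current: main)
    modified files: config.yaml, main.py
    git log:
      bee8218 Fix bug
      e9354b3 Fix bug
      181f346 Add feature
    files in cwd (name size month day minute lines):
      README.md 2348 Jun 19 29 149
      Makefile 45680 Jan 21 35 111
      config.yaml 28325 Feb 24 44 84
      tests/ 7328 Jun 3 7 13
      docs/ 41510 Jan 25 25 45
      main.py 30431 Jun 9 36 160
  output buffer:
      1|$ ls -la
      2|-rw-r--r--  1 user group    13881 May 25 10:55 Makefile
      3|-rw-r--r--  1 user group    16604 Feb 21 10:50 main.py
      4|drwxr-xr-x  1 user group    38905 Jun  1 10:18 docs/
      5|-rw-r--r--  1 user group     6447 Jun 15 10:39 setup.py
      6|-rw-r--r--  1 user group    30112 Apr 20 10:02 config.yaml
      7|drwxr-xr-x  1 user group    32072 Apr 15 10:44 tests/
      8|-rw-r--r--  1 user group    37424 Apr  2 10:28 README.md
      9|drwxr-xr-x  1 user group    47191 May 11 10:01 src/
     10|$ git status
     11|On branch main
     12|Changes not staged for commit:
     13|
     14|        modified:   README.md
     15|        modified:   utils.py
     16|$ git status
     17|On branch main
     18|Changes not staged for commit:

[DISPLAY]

                                                    
                                                    
                                                    
━━━━━━━━━━━━━┏━━━━━━━━━━━━━━━━━━━━━━━━━━━━━━━━┓     
             ┃ CalendarWidget                 ┃     
─────────────┠────────────────────────────────┨     
             ┃          August 2020           ┃     
      ┏━━━━━━━━━━━━━━━━━━━━━━━━━━┓            ┃     
      ┃ Terminal                 ┃            ┃     
      ┠──────────────────────────┨            ┃     
      ┃$ ls -la                  ┃            ┃     
      ┃-rw-r--r--  1 user group  ┃3           ┃     
      ┃-rw-r--r--  1 user group  ┃30          ┃     
      ┃drwxr-xr-x  1 user group  ┃            ┃     
━━━━━━┃-rw-r--r--  1 user group  ┃            ┃     
      ┃-rw-r--r--  1 user group  ┃            ┃     


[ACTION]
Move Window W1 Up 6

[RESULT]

             ┏━━━━━━━━━━━━━━━━━━━━━━━━━━━━━━━━┓     
             ┃ CalendarWidget                 ┃     
             ┠────────────────────────────────┨     
━━━━━━━━━━━━━┃          August 2020           ┃     
             ┃Mo Tu We Th Fr Sa Su            ┃     
─────────────┃                1  2            ┃     
             ┃ 3  4  5  6  7  8  9            ┃     
      ┏━━━━━━━━━━━━━━━━━━━━━━━━━━┓            ┃     
      ┃ Terminal                 ┃3           ┃     
      ┠──────────────────────────┨30          ┃     
      ┃$ ls -la                  ┃            ┃     
      ┃-rw-r--r--  1 user group  ┃            ┃     
      ┃-rw-r--r--  1 user group  ┃            ┃     
      ┃drwxr-xr-x  1 user group  ┃            ┃     
━━━━━━┃-rw-r--r--  1 user group  ┃            ┃     
      ┃-rw-r--r--  1 user group  ┃            ┃     


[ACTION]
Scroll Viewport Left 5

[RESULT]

                  ┏━━━━━━━━━━━━━━━━━━━━━━━━━━━━━━━━┓
                  ┃ CalendarWidget                 ┃
                  ┠────────────────────────────────┨
━━━━━━━━━━━━━━━━━━┃          August 2020           ┃
r                 ┃Mo Tu We Th Fr Sa Su            ┃
──────────────────┃                1  2            ┃
                  ┃ 3  4  5  6  7  8  9            ┃
           ┏━━━━━━━━━━━━━━━━━━━━━━━━━━┓            ┃
           ┃ Terminal                 ┃3           ┃
           ┠──────────────────────────┨30          ┃
           ┃$ ls -la                  ┃            ┃
           ┃-rw-r--r--  1 user group  ┃            ┃
           ┃-rw-r--r--  1 user group  ┃            ┃
           ┃drwxr-xr-x  1 user group  ┃            ┃
━━━━━━━━━━━┃-rw-r--r--  1 user group  ┃            ┃
           ┃-rw-r--r--  1 user group  ┃            ┃


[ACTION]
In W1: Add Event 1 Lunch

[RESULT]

                  ┏━━━━━━━━━━━━━━━━━━━━━━━━━━━━━━━━┓
                  ┃ CalendarWidget                 ┃
                  ┠────────────────────────────────┨
━━━━━━━━━━━━━━━━━━┃          August 2020           ┃
r                 ┃Mo Tu We Th Fr Sa Su            ┃
──────────────────┃                1*  2           ┃
                  ┃ 3  4  5  6  7  8  9            ┃
           ┏━━━━━━━━━━━━━━━━━━━━━━━━━━┓            ┃
           ┃ Terminal                 ┃3           ┃
           ┠──────────────────────────┨30          ┃
           ┃$ ls -la                  ┃            ┃
           ┃-rw-r--r--  1 user group  ┃            ┃
           ┃-rw-r--r--  1 user group  ┃            ┃
           ┃drwxr-xr-x  1 user group  ┃            ┃
━━━━━━━━━━━┃-rw-r--r--  1 user group  ┃            ┃
           ┃-rw-r--r--  1 user group  ┃            ┃
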